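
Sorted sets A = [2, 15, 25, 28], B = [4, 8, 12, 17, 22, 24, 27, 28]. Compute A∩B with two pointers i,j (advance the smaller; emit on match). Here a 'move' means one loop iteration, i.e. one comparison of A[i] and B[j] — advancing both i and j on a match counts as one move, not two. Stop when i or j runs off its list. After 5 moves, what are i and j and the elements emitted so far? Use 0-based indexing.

i=0 j=0: 2<4, i++
i=1 j=0: 15>4, j++
i=1 j=1: 15>8, j++
i=1 j=2: 15>12, j++
i=1 j=3: 15<17, i++

i=2, j=3, emitted=[]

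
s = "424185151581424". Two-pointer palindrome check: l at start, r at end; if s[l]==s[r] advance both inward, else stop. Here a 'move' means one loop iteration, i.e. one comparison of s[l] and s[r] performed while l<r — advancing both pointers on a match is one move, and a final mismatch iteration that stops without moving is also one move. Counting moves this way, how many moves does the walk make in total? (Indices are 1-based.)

7 moves

[1,15] '4'=='4' → l++,r--
[2,14] '2'=='2' → l++,r--
[3,13] '4'=='4' → l++,r--
[4,12] '1'=='1' → l++,r--
[5,11] '8'=='8' → l++,r--
[6,10] '5'=='5' → l++,r--
[7,9] '1'=='1' → l++,r--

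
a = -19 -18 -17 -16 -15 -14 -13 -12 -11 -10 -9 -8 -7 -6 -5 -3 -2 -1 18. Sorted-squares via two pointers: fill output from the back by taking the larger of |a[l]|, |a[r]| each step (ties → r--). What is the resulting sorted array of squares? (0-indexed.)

[1, 4, 9, 25, 36, 49, 64, 81, 100, 121, 144, 169, 196, 225, 256, 289, 324, 324, 361]

l=0 r=18: |-19|>|18| out[18]=361, l++
l=1 r=18: |-18|<=|18| out[17]=324, r--
l=1 r=17: |-18|>|-1| out[16]=324, l++
l=2 r=17: |-17|>|-1| out[15]=289, l++
l=3 r=17: |-16|>|-1| out[14]=256, l++
l=4 r=17: |-15|>|-1| out[13]=225, l++
l=5 r=17: |-14|>|-1| out[12]=196, l++
l=6 r=17: |-13|>|-1| out[11]=169, l++
l=7 r=17: |-12|>|-1| out[10]=144, l++
l=8 r=17: |-11|>|-1| out[9]=121, l++
l=9 r=17: |-10|>|-1| out[8]=100, l++
l=10 r=17: |-9|>|-1| out[7]=81, l++
l=11 r=17: |-8|>|-1| out[6]=64, l++
l=12 r=17: |-7|>|-1| out[5]=49, l++
l=13 r=17: |-6|>|-1| out[4]=36, l++
l=14 r=17: |-5|>|-1| out[3]=25, l++
l=15 r=17: |-3|>|-1| out[2]=9, l++
l=16 r=17: |-2|>|-1| out[1]=4, l++
l=17 r=17: |-1|<=|-1| out[0]=1, r--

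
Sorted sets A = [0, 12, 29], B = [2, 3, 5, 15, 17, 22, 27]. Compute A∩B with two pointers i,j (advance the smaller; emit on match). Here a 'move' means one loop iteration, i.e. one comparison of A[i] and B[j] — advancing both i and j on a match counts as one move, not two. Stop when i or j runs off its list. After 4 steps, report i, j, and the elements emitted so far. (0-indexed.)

i=1, j=3, emitted=[]

[i=0,j=0] 0<2 → i++
[i=1,j=0] 12>2 → j++
[i=1,j=1] 12>3 → j++
[i=1,j=2] 12>5 → j++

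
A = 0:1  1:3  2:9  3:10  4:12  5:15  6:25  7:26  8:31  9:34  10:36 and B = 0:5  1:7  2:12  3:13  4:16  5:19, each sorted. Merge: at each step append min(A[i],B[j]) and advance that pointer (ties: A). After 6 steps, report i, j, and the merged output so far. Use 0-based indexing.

[i=0,j=0] A[i]=1<=B[j]=5 take 1 → i++
[i=1,j=0] A[i]=3<=B[j]=5 take 3 → i++
[i=2,j=0] A[i]=9>B[j]=5 take 5 → j++
[i=2,j=1] A[i]=9>B[j]=7 take 7 → j++
[i=2,j=2] A[i]=9<=B[j]=12 take 9 → i++
[i=3,j=2] A[i]=10<=B[j]=12 take 10 → i++

i=4, j=2, merged so far=[1, 3, 5, 7, 9, 10]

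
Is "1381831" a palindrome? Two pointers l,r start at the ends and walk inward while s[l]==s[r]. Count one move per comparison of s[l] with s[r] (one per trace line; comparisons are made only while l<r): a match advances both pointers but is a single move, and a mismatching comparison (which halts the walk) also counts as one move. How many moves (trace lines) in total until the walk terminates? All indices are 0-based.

[0,6] '1'=='1' → l++,r--
[1,5] '3'=='3' → l++,r--
[2,4] '8'=='8' → l++,r--

3 moves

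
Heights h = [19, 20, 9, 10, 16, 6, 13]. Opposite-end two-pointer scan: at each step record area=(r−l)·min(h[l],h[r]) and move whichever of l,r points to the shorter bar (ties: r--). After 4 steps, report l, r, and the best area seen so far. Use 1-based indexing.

l=1 r=7: min(19,13)*6=78 best=78 *, r--
l=1 r=6: min(19,6)*5=30 best=78, r--
l=1 r=5: min(19,16)*4=64 best=78, r--
l=1 r=4: min(19,10)*3=30 best=78, r--

l=1, r=3, best area=78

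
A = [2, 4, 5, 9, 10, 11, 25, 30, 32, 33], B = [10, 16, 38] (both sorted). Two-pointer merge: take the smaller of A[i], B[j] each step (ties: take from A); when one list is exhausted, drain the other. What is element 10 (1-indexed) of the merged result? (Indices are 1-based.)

merged[10] = 30

[i=1,j=1] A[i]=2<=B[j]=10 take 2 → i++
[i=2,j=1] A[i]=4<=B[j]=10 take 4 → i++
[i=3,j=1] A[i]=5<=B[j]=10 take 5 → i++
[i=4,j=1] A[i]=9<=B[j]=10 take 9 → i++
[i=5,j=1] A[i]=10<=B[j]=10 take 10 → i++
[i=6,j=1] A[i]=11>B[j]=10 take 10 → j++
[i=6,j=2] A[i]=11<=B[j]=16 take 11 → i++
[i=7,j=2] A[i]=25>B[j]=16 take 16 → j++
[i=7,j=3] A[i]=25<=B[j]=38 take 25 → i++
[i=8,j=3] A[i]=30<=B[j]=38 take 30 → i++
[i=9,j=3] A[i]=32<=B[j]=38 take 32 → i++
[i=10,j=3] A[i]=33<=B[j]=38 take 33 → i++
[i=11,j=3] A done, take B[j]=38 → j++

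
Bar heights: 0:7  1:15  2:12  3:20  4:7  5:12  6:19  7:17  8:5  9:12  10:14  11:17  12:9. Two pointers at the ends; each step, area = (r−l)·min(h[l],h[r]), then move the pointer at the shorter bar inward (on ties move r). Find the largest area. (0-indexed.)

max area = 150

[0,12] min(7,9)*12=84 best=84 * → l++
[1,12] min(15,9)*11=99 best=99 * → r--
[1,11] min(15,17)*10=150 best=150 * → l++
[2,11] min(12,17)*9=108 best=150 → l++
[3,11] min(20,17)*8=136 best=150 → r--
[3,10] min(20,14)*7=98 best=150 → r--
[3,9] min(20,12)*6=72 best=150 → r--
[3,8] min(20,5)*5=25 best=150 → r--
[3,7] min(20,17)*4=68 best=150 → r--
[3,6] min(20,19)*3=57 best=150 → r--
[3,5] min(20,12)*2=24 best=150 → r--
[3,4] min(20,7)*1=7 best=150 → r--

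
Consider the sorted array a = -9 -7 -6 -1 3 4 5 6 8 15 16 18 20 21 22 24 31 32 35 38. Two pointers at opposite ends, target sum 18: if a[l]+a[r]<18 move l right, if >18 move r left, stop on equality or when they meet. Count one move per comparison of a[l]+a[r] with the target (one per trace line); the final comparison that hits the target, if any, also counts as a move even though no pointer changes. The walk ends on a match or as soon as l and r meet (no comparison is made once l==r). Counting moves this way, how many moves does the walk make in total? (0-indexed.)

[0,19] -9+38=29 >18 → r--
[0,18] -9+35=26 >18 → r--
[0,17] -9+32=23 >18 → r--
[0,16] -9+31=22 >18 → r--
[0,15] -9+24=15 <18 → l++
[1,15] -7+24=17 <18 → l++
[2,15] -6+24=18 → found

7 moves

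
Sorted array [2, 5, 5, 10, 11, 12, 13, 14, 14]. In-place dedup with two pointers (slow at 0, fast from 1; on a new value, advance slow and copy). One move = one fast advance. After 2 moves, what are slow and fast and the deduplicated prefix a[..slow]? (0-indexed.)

slow=1, fast=3, prefix=[2, 5]

slow=0 fast=1: a[fast]=5≠a[slow]=2 write a[1]=5, slow++,fast++
slow=1 fast=2: a[fast]=5=a[slow] dup, fast++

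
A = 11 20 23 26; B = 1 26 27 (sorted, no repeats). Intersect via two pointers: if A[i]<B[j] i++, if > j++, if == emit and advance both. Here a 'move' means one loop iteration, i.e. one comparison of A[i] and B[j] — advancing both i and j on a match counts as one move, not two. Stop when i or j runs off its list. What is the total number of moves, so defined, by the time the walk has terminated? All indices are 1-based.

[i=1,j=1] 11>1 → j++
[i=1,j=2] 11<26 → i++
[i=2,j=2] 20<26 → i++
[i=3,j=2] 23<26 → i++
[i=4,j=2] 26==26 emit → i++,j++

5 moves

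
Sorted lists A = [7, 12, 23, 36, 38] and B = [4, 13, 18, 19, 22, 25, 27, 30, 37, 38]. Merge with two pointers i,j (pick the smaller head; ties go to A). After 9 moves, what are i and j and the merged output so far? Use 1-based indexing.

i=1 j=1: A[i]=7>B[j]=4 take 4, j++
i=1 j=2: A[i]=7<=B[j]=13 take 7, i++
i=2 j=2: A[i]=12<=B[j]=13 take 12, i++
i=3 j=2: A[i]=23>B[j]=13 take 13, j++
i=3 j=3: A[i]=23>B[j]=18 take 18, j++
i=3 j=4: A[i]=23>B[j]=19 take 19, j++
i=3 j=5: A[i]=23>B[j]=22 take 22, j++
i=3 j=6: A[i]=23<=B[j]=25 take 23, i++
i=4 j=6: A[i]=36>B[j]=25 take 25, j++

i=4, j=7, merged so far=[4, 7, 12, 13, 18, 19, 22, 23, 25]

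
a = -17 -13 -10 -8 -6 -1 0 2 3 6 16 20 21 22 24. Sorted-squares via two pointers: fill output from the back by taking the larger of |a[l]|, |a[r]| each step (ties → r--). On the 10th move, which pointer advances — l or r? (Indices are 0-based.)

r

[0,14] |-17|<=|24| out[14]=576 → r--
[0,13] |-17|<=|22| out[13]=484 → r--
[0,12] |-17|<=|21| out[12]=441 → r--
[0,11] |-17|<=|20| out[11]=400 → r--
[0,10] |-17|>|16| out[10]=289 → l++
[1,10] |-13|<=|16| out[9]=256 → r--
[1,9] |-13|>|6| out[8]=169 → l++
[2,9] |-10|>|6| out[7]=100 → l++
[3,9] |-8|>|6| out[6]=64 → l++
[4,9] |-6|<=|6| out[5]=36 → r--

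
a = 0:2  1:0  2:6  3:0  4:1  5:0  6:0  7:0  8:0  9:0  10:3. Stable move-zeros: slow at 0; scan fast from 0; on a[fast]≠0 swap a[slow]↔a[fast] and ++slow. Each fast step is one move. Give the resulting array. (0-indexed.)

[2, 6, 1, 3, 0, 0, 0, 0, 0, 0, 0]

(s=0,f=0) a[fast]=2≠0 swap→a[0]=2 → slow++,fast++
(s=1,f=1) a[fast]=0 → fast++
(s=1,f=2) a[fast]=6≠0 swap→a[1]=6 → slow++,fast++
(s=2,f=3) a[fast]=0 → fast++
(s=2,f=4) a[fast]=1≠0 swap→a[2]=1 → slow++,fast++
(s=3,f=5) a[fast]=0 → fast++
(s=3,f=6) a[fast]=0 → fast++
(s=3,f=7) a[fast]=0 → fast++
(s=3,f=8) a[fast]=0 → fast++
(s=3,f=9) a[fast]=0 → fast++
(s=3,f=10) a[fast]=3≠0 swap→a[3]=3 → slow++,fast++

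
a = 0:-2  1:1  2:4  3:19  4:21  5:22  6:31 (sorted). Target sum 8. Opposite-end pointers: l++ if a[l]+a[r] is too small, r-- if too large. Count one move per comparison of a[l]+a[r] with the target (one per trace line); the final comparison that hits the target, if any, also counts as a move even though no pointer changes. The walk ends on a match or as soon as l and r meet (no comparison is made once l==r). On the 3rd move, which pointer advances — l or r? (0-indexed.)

[0,6] -2+31=29 >8 → r--
[0,5] -2+22=20 >8 → r--
[0,4] -2+21=19 >8 → r--

r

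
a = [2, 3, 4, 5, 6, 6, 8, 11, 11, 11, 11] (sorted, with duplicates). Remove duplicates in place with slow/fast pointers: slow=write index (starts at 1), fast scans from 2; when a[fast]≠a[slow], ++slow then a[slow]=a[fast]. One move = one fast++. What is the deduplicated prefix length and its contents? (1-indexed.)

slow=1 fast=2: a[fast]=3≠a[slow]=2 write a[2]=3, slow++,fast++
slow=2 fast=3: a[fast]=4≠a[slow]=3 write a[3]=4, slow++,fast++
slow=3 fast=4: a[fast]=5≠a[slow]=4 write a[4]=5, slow++,fast++
slow=4 fast=5: a[fast]=6≠a[slow]=5 write a[5]=6, slow++,fast++
slow=5 fast=6: a[fast]=6=a[slow] dup, fast++
slow=5 fast=7: a[fast]=8≠a[slow]=6 write a[6]=8, slow++,fast++
slow=6 fast=8: a[fast]=11≠a[slow]=8 write a[7]=11, slow++,fast++
slow=7 fast=9: a[fast]=11=a[slow] dup, fast++
slow=7 fast=10: a[fast]=11=a[slow] dup, fast++
slow=7 fast=11: a[fast]=11=a[slow] dup, fast++

length 7; prefix = [2, 3, 4, 5, 6, 8, 11]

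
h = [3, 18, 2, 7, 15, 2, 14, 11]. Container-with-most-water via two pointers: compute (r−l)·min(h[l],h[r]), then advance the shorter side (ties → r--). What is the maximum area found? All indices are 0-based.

max area = 70

l=0 r=7: min(3,11)*7=21 best=21 *, l++
l=1 r=7: min(18,11)*6=66 best=66 *, r--
l=1 r=6: min(18,14)*5=70 best=70 *, r--
l=1 r=5: min(18,2)*4=8 best=70, r--
l=1 r=4: min(18,15)*3=45 best=70, r--
l=1 r=3: min(18,7)*2=14 best=70, r--
l=1 r=2: min(18,2)*1=2 best=70, r--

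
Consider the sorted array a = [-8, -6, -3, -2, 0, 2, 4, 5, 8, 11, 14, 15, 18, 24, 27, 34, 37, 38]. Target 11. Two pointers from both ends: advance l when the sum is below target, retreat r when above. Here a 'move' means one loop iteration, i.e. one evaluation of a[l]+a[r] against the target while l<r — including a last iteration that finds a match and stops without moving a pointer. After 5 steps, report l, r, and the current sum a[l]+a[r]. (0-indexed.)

l=0, r=12, sum=10

[0,17] -8+38=30 >11 → r--
[0,16] -8+37=29 >11 → r--
[0,15] -8+34=26 >11 → r--
[0,14] -8+27=19 >11 → r--
[0,13] -8+24=16 >11 → r--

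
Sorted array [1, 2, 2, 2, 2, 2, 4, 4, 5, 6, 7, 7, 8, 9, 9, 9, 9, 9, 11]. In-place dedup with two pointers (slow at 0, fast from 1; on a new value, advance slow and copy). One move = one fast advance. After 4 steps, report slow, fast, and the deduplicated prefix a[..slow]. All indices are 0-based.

(s=0,f=1) a[fast]=2≠a[slow]=1 write a[1]=2 → slow++,fast++
(s=1,f=2) a[fast]=2=a[slow] dup → fast++
(s=1,f=3) a[fast]=2=a[slow] dup → fast++
(s=1,f=4) a[fast]=2=a[slow] dup → fast++

slow=1, fast=5, prefix=[1, 2]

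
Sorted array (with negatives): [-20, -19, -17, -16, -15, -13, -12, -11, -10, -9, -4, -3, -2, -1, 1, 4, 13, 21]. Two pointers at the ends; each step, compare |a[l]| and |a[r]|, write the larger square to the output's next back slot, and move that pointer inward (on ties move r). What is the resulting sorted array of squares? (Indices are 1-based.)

l=1 r=18: |-20|<=|21| out[18]=441, r--
l=1 r=17: |-20|>|13| out[17]=400, l++
l=2 r=17: |-19|>|13| out[16]=361, l++
l=3 r=17: |-17|>|13| out[15]=289, l++
l=4 r=17: |-16|>|13| out[14]=256, l++
l=5 r=17: |-15|>|13| out[13]=225, l++
l=6 r=17: |-13|<=|13| out[12]=169, r--
l=6 r=16: |-13|>|4| out[11]=169, l++
l=7 r=16: |-12|>|4| out[10]=144, l++
l=8 r=16: |-11|>|4| out[9]=121, l++
l=9 r=16: |-10|>|4| out[8]=100, l++
l=10 r=16: |-9|>|4| out[7]=81, l++
l=11 r=16: |-4|<=|4| out[6]=16, r--
l=11 r=15: |-4|>|1| out[5]=16, l++
l=12 r=15: |-3|>|1| out[4]=9, l++
l=13 r=15: |-2|>|1| out[3]=4, l++
l=14 r=15: |-1|<=|1| out[2]=1, r--
l=14 r=14: |-1|<=|-1| out[1]=1, r--

[1, 1, 4, 9, 16, 16, 81, 100, 121, 144, 169, 169, 225, 256, 289, 361, 400, 441]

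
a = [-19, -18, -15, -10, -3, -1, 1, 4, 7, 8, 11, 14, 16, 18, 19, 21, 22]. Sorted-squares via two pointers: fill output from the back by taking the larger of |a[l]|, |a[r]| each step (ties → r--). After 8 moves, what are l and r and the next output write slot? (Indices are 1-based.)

l=4, r=12, next write slot=9

l=1 r=17: |-19|<=|22| out[17]=484, r--
l=1 r=16: |-19|<=|21| out[16]=441, r--
l=1 r=15: |-19|<=|19| out[15]=361, r--
l=1 r=14: |-19|>|18| out[14]=361, l++
l=2 r=14: |-18|<=|18| out[13]=324, r--
l=2 r=13: |-18|>|16| out[12]=324, l++
l=3 r=13: |-15|<=|16| out[11]=256, r--
l=3 r=12: |-15|>|14| out[10]=225, l++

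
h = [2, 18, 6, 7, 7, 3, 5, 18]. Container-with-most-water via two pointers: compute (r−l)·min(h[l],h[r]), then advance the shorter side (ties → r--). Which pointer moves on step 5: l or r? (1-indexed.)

[1,8] min(2,18)*7=14 best=14 * → l++
[2,8] min(18,18)*6=108 best=108 * → r--
[2,7] min(18,5)*5=25 best=108 → r--
[2,6] min(18,3)*4=12 best=108 → r--
[2,5] min(18,7)*3=21 best=108 → r--

r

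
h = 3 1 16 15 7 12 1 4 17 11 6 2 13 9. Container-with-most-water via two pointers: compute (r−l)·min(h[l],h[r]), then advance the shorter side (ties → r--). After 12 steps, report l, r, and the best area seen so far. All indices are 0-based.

[0,13] min(3,9)*13=39 best=39 * → l++
[1,13] min(1,9)*12=12 best=39 → l++
[2,13] min(16,9)*11=99 best=99 * → r--
[2,12] min(16,13)*10=130 best=130 * → r--
[2,11] min(16,2)*9=18 best=130 → r--
[2,10] min(16,6)*8=48 best=130 → r--
[2,9] min(16,11)*7=77 best=130 → r--
[2,8] min(16,17)*6=96 best=130 → l++
[3,8] min(15,17)*5=75 best=130 → l++
[4,8] min(7,17)*4=28 best=130 → l++
[5,8] min(12,17)*3=36 best=130 → l++
[6,8] min(1,17)*2=2 best=130 → l++

l=7, r=8, best area=130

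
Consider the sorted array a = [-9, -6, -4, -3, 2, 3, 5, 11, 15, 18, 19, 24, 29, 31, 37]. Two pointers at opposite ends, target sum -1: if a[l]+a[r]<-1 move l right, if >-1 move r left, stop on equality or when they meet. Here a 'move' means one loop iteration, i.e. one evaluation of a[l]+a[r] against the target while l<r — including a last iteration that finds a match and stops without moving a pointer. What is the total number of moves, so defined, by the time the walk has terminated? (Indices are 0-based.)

[0,14] -9+37=28 >-1 → r--
[0,13] -9+31=22 >-1 → r--
[0,12] -9+29=20 >-1 → r--
[0,11] -9+24=15 >-1 → r--
[0,10] -9+19=10 >-1 → r--
[0,9] -9+18=9 >-1 → r--
[0,8] -9+15=6 >-1 → r--
[0,7] -9+11=2 >-1 → r--
[0,6] -9+5=-4 <-1 → l++
[1,6] -6+5=-1 → found

10 moves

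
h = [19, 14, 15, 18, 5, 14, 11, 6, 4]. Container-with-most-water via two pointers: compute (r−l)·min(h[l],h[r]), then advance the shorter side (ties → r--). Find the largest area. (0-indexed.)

max area = 70

l=0 r=8: min(19,4)*8=32 best=32 *, r--
l=0 r=7: min(19,6)*7=42 best=42 *, r--
l=0 r=6: min(19,11)*6=66 best=66 *, r--
l=0 r=5: min(19,14)*5=70 best=70 *, r--
l=0 r=4: min(19,5)*4=20 best=70, r--
l=0 r=3: min(19,18)*3=54 best=70, r--
l=0 r=2: min(19,15)*2=30 best=70, r--
l=0 r=1: min(19,14)*1=14 best=70, r--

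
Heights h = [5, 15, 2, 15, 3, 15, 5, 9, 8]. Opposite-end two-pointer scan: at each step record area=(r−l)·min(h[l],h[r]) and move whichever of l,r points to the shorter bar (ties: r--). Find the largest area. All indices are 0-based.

l=0 r=8: min(5,8)*8=40 best=40 *, l++
l=1 r=8: min(15,8)*7=56 best=56 *, r--
l=1 r=7: min(15,9)*6=54 best=56, r--
l=1 r=6: min(15,5)*5=25 best=56, r--
l=1 r=5: min(15,15)*4=60 best=60 *, r--
l=1 r=4: min(15,3)*3=9 best=60, r--
l=1 r=3: min(15,15)*2=30 best=60, r--
l=1 r=2: min(15,2)*1=2 best=60, r--

max area = 60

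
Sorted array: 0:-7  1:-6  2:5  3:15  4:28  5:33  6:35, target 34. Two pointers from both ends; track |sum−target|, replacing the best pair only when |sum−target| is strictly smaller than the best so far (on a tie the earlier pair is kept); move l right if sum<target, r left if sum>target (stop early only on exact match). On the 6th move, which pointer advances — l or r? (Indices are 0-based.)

r

[0,6] -7+35=28 d=6 * → l++
[1,6] -6+35=29 d=5 * → l++
[2,6] 5+35=40 d=6 → r--
[2,5] 5+33=38 d=4 * → r--
[2,4] 5+28=33 d=1 * → l++
[3,4] 15+28=43 d=9 → r--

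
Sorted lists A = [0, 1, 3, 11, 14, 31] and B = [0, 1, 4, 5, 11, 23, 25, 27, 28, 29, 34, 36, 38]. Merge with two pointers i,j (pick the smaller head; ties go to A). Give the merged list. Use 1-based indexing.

[0, 0, 1, 1, 3, 4, 5, 11, 11, 14, 23, 25, 27, 28, 29, 31, 34, 36, 38]

[i=1,j=1] A[i]=0<=B[j]=0 take 0 → i++
[i=2,j=1] A[i]=1>B[j]=0 take 0 → j++
[i=2,j=2] A[i]=1<=B[j]=1 take 1 → i++
[i=3,j=2] A[i]=3>B[j]=1 take 1 → j++
[i=3,j=3] A[i]=3<=B[j]=4 take 3 → i++
[i=4,j=3] A[i]=11>B[j]=4 take 4 → j++
[i=4,j=4] A[i]=11>B[j]=5 take 5 → j++
[i=4,j=5] A[i]=11<=B[j]=11 take 11 → i++
[i=5,j=5] A[i]=14>B[j]=11 take 11 → j++
[i=5,j=6] A[i]=14<=B[j]=23 take 14 → i++
[i=6,j=6] A[i]=31>B[j]=23 take 23 → j++
[i=6,j=7] A[i]=31>B[j]=25 take 25 → j++
[i=6,j=8] A[i]=31>B[j]=27 take 27 → j++
[i=6,j=9] A[i]=31>B[j]=28 take 28 → j++
[i=6,j=10] A[i]=31>B[j]=29 take 29 → j++
[i=6,j=11] A[i]=31<=B[j]=34 take 31 → i++
[i=7,j=11] A done, take B[j]=34 → j++
[i=7,j=12] A done, take B[j]=36 → j++
[i=7,j=13] A done, take B[j]=38 → j++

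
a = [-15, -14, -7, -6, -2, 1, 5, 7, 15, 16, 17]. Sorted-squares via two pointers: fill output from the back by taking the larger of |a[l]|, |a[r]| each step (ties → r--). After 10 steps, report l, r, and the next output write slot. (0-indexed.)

l=5, r=5, next write slot=0

[0,10] |-15|<=|17| out[10]=289 → r--
[0,9] |-15|<=|16| out[9]=256 → r--
[0,8] |-15|<=|15| out[8]=225 → r--
[0,7] |-15|>|7| out[7]=225 → l++
[1,7] |-14|>|7| out[6]=196 → l++
[2,7] |-7|<=|7| out[5]=49 → r--
[2,6] |-7|>|5| out[4]=49 → l++
[3,6] |-6|>|5| out[3]=36 → l++
[4,6] |-2|<=|5| out[2]=25 → r--
[4,5] |-2|>|1| out[1]=4 → l++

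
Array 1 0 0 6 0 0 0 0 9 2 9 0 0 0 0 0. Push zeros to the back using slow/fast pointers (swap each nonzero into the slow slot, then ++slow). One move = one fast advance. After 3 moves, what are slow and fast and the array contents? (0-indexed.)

slow=1, fast=3, a=[1, 0, 0, 6, 0, 0, 0, 0, 9, 2, 9, 0, 0, 0, 0, 0]

(s=0,f=0) a[fast]=1≠0 swap→a[0]=1 → slow++,fast++
(s=1,f=1) a[fast]=0 → fast++
(s=1,f=2) a[fast]=0 → fast++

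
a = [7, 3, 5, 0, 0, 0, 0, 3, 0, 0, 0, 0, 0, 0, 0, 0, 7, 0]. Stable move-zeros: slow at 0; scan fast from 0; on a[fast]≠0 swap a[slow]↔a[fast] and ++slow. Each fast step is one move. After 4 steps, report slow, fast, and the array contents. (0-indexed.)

(s=0,f=0) a[fast]=7≠0 swap→a[0]=7 → slow++,fast++
(s=1,f=1) a[fast]=3≠0 swap→a[1]=3 → slow++,fast++
(s=2,f=2) a[fast]=5≠0 swap→a[2]=5 → slow++,fast++
(s=3,f=3) a[fast]=0 → fast++

slow=3, fast=4, a=[7, 3, 5, 0, 0, 0, 0, 3, 0, 0, 0, 0, 0, 0, 0, 0, 7, 0]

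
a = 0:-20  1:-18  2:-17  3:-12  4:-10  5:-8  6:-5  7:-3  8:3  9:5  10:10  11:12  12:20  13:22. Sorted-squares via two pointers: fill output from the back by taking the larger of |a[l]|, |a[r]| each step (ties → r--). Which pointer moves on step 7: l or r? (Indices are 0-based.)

[0,13] |-20|<=|22| out[13]=484 → r--
[0,12] |-20|<=|20| out[12]=400 → r--
[0,11] |-20|>|12| out[11]=400 → l++
[1,11] |-18|>|12| out[10]=324 → l++
[2,11] |-17|>|12| out[9]=289 → l++
[3,11] |-12|<=|12| out[8]=144 → r--
[3,10] |-12|>|10| out[7]=144 → l++

l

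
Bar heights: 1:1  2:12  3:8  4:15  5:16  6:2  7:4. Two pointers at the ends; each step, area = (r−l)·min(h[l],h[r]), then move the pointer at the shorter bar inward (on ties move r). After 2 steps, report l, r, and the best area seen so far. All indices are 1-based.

l=2, r=6, best area=20

[1,7] min(1,4)*6=6 best=6 * → l++
[2,7] min(12,4)*5=20 best=20 * → r--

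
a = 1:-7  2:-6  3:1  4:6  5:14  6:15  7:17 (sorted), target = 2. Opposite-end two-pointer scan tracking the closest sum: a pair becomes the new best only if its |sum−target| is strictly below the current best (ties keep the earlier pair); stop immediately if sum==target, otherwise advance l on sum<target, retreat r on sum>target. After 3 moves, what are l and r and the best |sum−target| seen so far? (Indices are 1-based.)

l=1, r=4, best |Δ|=5

[1,7] -7+17=10 d=8 * → r--
[1,6] -7+15=8 d=6 * → r--
[1,5] -7+14=7 d=5 * → r--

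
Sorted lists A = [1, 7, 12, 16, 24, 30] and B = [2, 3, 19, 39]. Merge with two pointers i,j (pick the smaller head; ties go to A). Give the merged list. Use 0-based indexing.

[1, 2, 3, 7, 12, 16, 19, 24, 30, 39]

i=0 j=0: A[i]=1<=B[j]=2 take 1, i++
i=1 j=0: A[i]=7>B[j]=2 take 2, j++
i=1 j=1: A[i]=7>B[j]=3 take 3, j++
i=1 j=2: A[i]=7<=B[j]=19 take 7, i++
i=2 j=2: A[i]=12<=B[j]=19 take 12, i++
i=3 j=2: A[i]=16<=B[j]=19 take 16, i++
i=4 j=2: A[i]=24>B[j]=19 take 19, j++
i=4 j=3: A[i]=24<=B[j]=39 take 24, i++
i=5 j=3: A[i]=30<=B[j]=39 take 30, i++
i=6 j=3: A done, take B[j]=39, j++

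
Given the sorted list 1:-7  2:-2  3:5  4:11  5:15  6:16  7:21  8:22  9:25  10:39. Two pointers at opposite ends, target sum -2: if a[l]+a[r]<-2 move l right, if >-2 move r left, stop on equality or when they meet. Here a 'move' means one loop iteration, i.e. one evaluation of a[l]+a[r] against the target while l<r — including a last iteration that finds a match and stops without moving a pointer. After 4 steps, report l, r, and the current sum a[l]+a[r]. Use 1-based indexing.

l=1 r=10: -7+39=32 >-2, r--
l=1 r=9: -7+25=18 >-2, r--
l=1 r=8: -7+22=15 >-2, r--
l=1 r=7: -7+21=14 >-2, r--

l=1, r=6, sum=9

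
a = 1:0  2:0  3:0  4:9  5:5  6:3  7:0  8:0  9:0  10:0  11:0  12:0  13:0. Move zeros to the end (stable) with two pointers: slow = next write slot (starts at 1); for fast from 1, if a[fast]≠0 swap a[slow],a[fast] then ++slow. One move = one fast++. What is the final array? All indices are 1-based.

[9, 5, 3, 0, 0, 0, 0, 0, 0, 0, 0, 0, 0]

slow=1 fast=1: a[fast]=0, fast++
slow=1 fast=2: a[fast]=0, fast++
slow=1 fast=3: a[fast]=0, fast++
slow=1 fast=4: a[fast]=9≠0 swap→a[1]=9, slow++,fast++
slow=2 fast=5: a[fast]=5≠0 swap→a[2]=5, slow++,fast++
slow=3 fast=6: a[fast]=3≠0 swap→a[3]=3, slow++,fast++
slow=4 fast=7: a[fast]=0, fast++
slow=4 fast=8: a[fast]=0, fast++
slow=4 fast=9: a[fast]=0, fast++
slow=4 fast=10: a[fast]=0, fast++
slow=4 fast=11: a[fast]=0, fast++
slow=4 fast=12: a[fast]=0, fast++
slow=4 fast=13: a[fast]=0, fast++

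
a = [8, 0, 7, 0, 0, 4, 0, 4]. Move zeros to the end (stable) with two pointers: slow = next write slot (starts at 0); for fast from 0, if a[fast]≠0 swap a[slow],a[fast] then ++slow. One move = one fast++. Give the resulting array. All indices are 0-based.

[8, 7, 4, 4, 0, 0, 0, 0]

(s=0,f=0) a[fast]=8≠0 swap→a[0]=8 → slow++,fast++
(s=1,f=1) a[fast]=0 → fast++
(s=1,f=2) a[fast]=7≠0 swap→a[1]=7 → slow++,fast++
(s=2,f=3) a[fast]=0 → fast++
(s=2,f=4) a[fast]=0 → fast++
(s=2,f=5) a[fast]=4≠0 swap→a[2]=4 → slow++,fast++
(s=3,f=6) a[fast]=0 → fast++
(s=3,f=7) a[fast]=4≠0 swap→a[3]=4 → slow++,fast++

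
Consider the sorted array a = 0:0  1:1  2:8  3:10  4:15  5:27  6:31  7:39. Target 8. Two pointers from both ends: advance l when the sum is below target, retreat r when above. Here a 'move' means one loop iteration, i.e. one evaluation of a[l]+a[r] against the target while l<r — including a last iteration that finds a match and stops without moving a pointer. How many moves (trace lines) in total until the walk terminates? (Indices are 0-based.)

l=0 r=7: 0+39=39 >8, r--
l=0 r=6: 0+31=31 >8, r--
l=0 r=5: 0+27=27 >8, r--
l=0 r=4: 0+15=15 >8, r--
l=0 r=3: 0+10=10 >8, r--
l=0 r=2: 0+8=8, found

6 moves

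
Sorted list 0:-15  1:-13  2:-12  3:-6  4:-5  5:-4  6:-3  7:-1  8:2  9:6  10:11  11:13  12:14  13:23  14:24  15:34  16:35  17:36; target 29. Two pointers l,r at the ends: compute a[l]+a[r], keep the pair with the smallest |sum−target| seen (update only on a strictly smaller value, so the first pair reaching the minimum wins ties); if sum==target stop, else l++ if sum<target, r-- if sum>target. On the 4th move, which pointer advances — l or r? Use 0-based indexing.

r

l=0 r=17: -15+36=21 d=8 *, l++
l=1 r=17: -13+36=23 d=6 *, l++
l=2 r=17: -12+36=24 d=5 *, l++
l=3 r=17: -6+36=30 d=1 *, r--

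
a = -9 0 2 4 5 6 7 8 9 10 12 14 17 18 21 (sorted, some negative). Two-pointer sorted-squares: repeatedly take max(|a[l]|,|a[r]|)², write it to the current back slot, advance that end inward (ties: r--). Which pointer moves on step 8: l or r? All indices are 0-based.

l

l=0 r=14: |-9|<=|21| out[14]=441, r--
l=0 r=13: |-9|<=|18| out[13]=324, r--
l=0 r=12: |-9|<=|17| out[12]=289, r--
l=0 r=11: |-9|<=|14| out[11]=196, r--
l=0 r=10: |-9|<=|12| out[10]=144, r--
l=0 r=9: |-9|<=|10| out[9]=100, r--
l=0 r=8: |-9|<=|9| out[8]=81, r--
l=0 r=7: |-9|>|8| out[7]=81, l++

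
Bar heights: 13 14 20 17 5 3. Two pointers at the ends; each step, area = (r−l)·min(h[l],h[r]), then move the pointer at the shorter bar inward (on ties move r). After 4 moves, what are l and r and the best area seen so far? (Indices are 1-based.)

l=3, r=4, best area=39

l=1 r=6: min(13,3)*5=15 best=15 *, r--
l=1 r=5: min(13,5)*4=20 best=20 *, r--
l=1 r=4: min(13,17)*3=39 best=39 *, l++
l=2 r=4: min(14,17)*2=28 best=39, l++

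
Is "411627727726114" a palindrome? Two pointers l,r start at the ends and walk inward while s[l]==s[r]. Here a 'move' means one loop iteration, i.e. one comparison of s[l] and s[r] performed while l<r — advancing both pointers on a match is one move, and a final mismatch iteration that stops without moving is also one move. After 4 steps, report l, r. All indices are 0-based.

l=4, r=10

l=0 r=14: '4'=='4', l++,r--
l=1 r=13: '1'=='1', l++,r--
l=2 r=12: '1'=='1', l++,r--
l=3 r=11: '6'=='6', l++,r--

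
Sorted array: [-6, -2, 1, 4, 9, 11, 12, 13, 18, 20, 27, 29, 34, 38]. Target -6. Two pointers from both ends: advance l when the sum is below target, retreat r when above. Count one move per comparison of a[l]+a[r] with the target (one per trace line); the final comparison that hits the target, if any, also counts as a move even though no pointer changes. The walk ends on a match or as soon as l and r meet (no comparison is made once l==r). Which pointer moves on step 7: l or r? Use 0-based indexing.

r

[0,13] -6+38=32 >-6 → r--
[0,12] -6+34=28 >-6 → r--
[0,11] -6+29=23 >-6 → r--
[0,10] -6+27=21 >-6 → r--
[0,9] -6+20=14 >-6 → r--
[0,8] -6+18=12 >-6 → r--
[0,7] -6+13=7 >-6 → r--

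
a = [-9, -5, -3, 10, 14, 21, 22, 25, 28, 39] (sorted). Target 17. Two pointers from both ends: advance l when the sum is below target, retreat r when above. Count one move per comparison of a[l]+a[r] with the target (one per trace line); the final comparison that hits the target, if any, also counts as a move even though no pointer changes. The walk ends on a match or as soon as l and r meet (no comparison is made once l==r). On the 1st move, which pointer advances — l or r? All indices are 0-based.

r

[0,9] -9+39=30 >17 → r--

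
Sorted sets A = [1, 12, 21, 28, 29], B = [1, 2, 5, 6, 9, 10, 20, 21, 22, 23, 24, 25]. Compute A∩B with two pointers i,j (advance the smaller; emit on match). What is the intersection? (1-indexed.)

intersection = [1, 21]

i=1 j=1: 1==1 emit, i++,j++
i=2 j=2: 12>2, j++
i=2 j=3: 12>5, j++
i=2 j=4: 12>6, j++
i=2 j=5: 12>9, j++
i=2 j=6: 12>10, j++
i=2 j=7: 12<20, i++
i=3 j=7: 21>20, j++
i=3 j=8: 21==21 emit, i++,j++
i=4 j=9: 28>22, j++
i=4 j=10: 28>23, j++
i=4 j=11: 28>24, j++
i=4 j=12: 28>25, j++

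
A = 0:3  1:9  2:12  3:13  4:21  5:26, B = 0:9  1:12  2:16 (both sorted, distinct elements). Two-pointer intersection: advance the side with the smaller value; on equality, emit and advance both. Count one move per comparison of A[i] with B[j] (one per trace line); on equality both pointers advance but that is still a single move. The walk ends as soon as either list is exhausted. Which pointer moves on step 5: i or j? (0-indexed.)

[i=0,j=0] 3<9 → i++
[i=1,j=0] 9==9 emit → i++,j++
[i=2,j=1] 12==12 emit → i++,j++
[i=3,j=2] 13<16 → i++
[i=4,j=2] 21>16 → j++

j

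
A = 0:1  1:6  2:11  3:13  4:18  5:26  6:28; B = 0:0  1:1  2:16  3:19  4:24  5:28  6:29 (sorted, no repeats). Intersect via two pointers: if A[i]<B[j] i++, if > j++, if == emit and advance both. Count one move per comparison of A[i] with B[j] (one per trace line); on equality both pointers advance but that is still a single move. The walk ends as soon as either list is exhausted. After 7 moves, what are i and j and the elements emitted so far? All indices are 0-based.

i=0 j=0: 1>0, j++
i=0 j=1: 1==1 emit, i++,j++
i=1 j=2: 6<16, i++
i=2 j=2: 11<16, i++
i=3 j=2: 13<16, i++
i=4 j=2: 18>16, j++
i=4 j=3: 18<19, i++

i=5, j=3, emitted=[1]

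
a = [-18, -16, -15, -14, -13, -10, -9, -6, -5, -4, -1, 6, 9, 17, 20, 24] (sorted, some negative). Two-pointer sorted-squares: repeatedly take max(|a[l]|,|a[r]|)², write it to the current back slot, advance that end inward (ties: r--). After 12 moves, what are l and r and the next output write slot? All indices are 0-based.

l=7, r=10, next write slot=3

l=0 r=15: |-18|<=|24| out[15]=576, r--
l=0 r=14: |-18|<=|20| out[14]=400, r--
l=0 r=13: |-18|>|17| out[13]=324, l++
l=1 r=13: |-16|<=|17| out[12]=289, r--
l=1 r=12: |-16|>|9| out[11]=256, l++
l=2 r=12: |-15|>|9| out[10]=225, l++
l=3 r=12: |-14|>|9| out[9]=196, l++
l=4 r=12: |-13|>|9| out[8]=169, l++
l=5 r=12: |-10|>|9| out[7]=100, l++
l=6 r=12: |-9|<=|9| out[6]=81, r--
l=6 r=11: |-9|>|6| out[5]=81, l++
l=7 r=11: |-6|<=|6| out[4]=36, r--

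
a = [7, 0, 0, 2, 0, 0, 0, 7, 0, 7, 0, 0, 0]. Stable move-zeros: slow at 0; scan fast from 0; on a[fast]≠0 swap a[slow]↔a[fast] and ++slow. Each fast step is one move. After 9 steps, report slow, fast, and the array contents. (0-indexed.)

(s=0,f=0) a[fast]=7≠0 swap→a[0]=7 → slow++,fast++
(s=1,f=1) a[fast]=0 → fast++
(s=1,f=2) a[fast]=0 → fast++
(s=1,f=3) a[fast]=2≠0 swap→a[1]=2 → slow++,fast++
(s=2,f=4) a[fast]=0 → fast++
(s=2,f=5) a[fast]=0 → fast++
(s=2,f=6) a[fast]=0 → fast++
(s=2,f=7) a[fast]=7≠0 swap→a[2]=7 → slow++,fast++
(s=3,f=8) a[fast]=0 → fast++

slow=3, fast=9, a=[7, 2, 7, 0, 0, 0, 0, 0, 0, 7, 0, 0, 0]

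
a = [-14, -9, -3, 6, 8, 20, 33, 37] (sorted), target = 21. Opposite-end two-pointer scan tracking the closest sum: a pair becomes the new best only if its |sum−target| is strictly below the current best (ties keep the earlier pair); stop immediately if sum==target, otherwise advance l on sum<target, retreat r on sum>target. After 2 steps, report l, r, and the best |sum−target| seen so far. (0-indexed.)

l=0 r=7: -14+37=23 d=2 *, r--
l=0 r=6: -14+33=19 d=2, l++

l=1, r=6, best |Δ|=2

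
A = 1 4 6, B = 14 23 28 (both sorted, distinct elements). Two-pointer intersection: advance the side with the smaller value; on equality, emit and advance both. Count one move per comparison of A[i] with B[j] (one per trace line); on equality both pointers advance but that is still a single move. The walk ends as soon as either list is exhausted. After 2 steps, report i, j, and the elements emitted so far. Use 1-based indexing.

[i=1,j=1] 1<14 → i++
[i=2,j=1] 4<14 → i++

i=3, j=1, emitted=[]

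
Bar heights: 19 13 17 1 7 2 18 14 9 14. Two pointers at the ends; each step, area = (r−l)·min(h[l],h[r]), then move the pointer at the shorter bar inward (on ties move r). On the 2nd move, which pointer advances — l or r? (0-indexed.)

r

[0,9] min(19,14)*9=126 best=126 * → r--
[0,8] min(19,9)*8=72 best=126 → r--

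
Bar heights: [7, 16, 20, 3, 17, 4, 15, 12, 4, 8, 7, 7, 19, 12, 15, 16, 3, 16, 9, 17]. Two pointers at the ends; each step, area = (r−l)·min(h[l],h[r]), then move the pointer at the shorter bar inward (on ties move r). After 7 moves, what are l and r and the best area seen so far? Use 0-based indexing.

l=2, r=14, best area=289

l=0 r=19: min(7,17)*19=133 best=133 *, l++
l=1 r=19: min(16,17)*18=288 best=288 *, l++
l=2 r=19: min(20,17)*17=289 best=289 *, r--
l=2 r=18: min(20,9)*16=144 best=289, r--
l=2 r=17: min(20,16)*15=240 best=289, r--
l=2 r=16: min(20,3)*14=42 best=289, r--
l=2 r=15: min(20,16)*13=208 best=289, r--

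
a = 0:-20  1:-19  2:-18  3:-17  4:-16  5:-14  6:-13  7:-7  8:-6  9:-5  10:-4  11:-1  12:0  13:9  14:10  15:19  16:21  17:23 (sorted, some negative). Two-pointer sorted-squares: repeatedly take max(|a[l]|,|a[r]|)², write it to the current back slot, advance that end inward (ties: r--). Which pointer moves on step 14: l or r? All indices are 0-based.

l=0 r=17: |-20|<=|23| out[17]=529, r--
l=0 r=16: |-20|<=|21| out[16]=441, r--
l=0 r=15: |-20|>|19| out[15]=400, l++
l=1 r=15: |-19|<=|19| out[14]=361, r--
l=1 r=14: |-19|>|10| out[13]=361, l++
l=2 r=14: |-18|>|10| out[12]=324, l++
l=3 r=14: |-17|>|10| out[11]=289, l++
l=4 r=14: |-16|>|10| out[10]=256, l++
l=5 r=14: |-14|>|10| out[9]=196, l++
l=6 r=14: |-13|>|10| out[8]=169, l++
l=7 r=14: |-7|<=|10| out[7]=100, r--
l=7 r=13: |-7|<=|9| out[6]=81, r--
l=7 r=12: |-7|>|0| out[5]=49, l++
l=8 r=12: |-6|>|0| out[4]=36, l++

l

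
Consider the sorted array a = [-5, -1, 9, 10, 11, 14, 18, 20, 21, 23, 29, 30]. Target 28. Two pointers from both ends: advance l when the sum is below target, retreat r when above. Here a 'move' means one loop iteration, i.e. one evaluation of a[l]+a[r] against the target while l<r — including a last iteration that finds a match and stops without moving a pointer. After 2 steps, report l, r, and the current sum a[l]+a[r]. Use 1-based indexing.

l=2, r=11, sum=28

l=1 r=12: -5+30=25 <28, l++
l=2 r=12: -1+30=29 >28, r--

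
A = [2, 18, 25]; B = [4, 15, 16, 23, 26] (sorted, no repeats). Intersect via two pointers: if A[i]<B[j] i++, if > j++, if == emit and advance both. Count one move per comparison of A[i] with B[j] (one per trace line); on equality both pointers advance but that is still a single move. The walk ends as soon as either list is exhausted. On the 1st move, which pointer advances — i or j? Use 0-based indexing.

i

i=0 j=0: 2<4, i++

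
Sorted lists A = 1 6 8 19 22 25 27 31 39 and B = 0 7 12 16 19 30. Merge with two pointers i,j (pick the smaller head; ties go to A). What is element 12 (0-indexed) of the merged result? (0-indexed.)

merged[12] = 30

[i=0,j=0] A[i]=1>B[j]=0 take 0 → j++
[i=0,j=1] A[i]=1<=B[j]=7 take 1 → i++
[i=1,j=1] A[i]=6<=B[j]=7 take 6 → i++
[i=2,j=1] A[i]=8>B[j]=7 take 7 → j++
[i=2,j=2] A[i]=8<=B[j]=12 take 8 → i++
[i=3,j=2] A[i]=19>B[j]=12 take 12 → j++
[i=3,j=3] A[i]=19>B[j]=16 take 16 → j++
[i=3,j=4] A[i]=19<=B[j]=19 take 19 → i++
[i=4,j=4] A[i]=22>B[j]=19 take 19 → j++
[i=4,j=5] A[i]=22<=B[j]=30 take 22 → i++
[i=5,j=5] A[i]=25<=B[j]=30 take 25 → i++
[i=6,j=5] A[i]=27<=B[j]=30 take 27 → i++
[i=7,j=5] A[i]=31>B[j]=30 take 30 → j++
[i=7,j=6] B done, take A[i]=31 → i++
[i=8,j=6] B done, take A[i]=39 → i++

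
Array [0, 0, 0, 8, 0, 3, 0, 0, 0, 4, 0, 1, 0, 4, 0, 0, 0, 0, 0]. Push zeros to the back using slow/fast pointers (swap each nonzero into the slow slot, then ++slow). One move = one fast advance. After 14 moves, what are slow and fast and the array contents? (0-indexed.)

slow=5, fast=14, a=[8, 3, 4, 1, 4, 0, 0, 0, 0, 0, 0, 0, 0, 0, 0, 0, 0, 0, 0]

(s=0,f=0) a[fast]=0 → fast++
(s=0,f=1) a[fast]=0 → fast++
(s=0,f=2) a[fast]=0 → fast++
(s=0,f=3) a[fast]=8≠0 swap→a[0]=8 → slow++,fast++
(s=1,f=4) a[fast]=0 → fast++
(s=1,f=5) a[fast]=3≠0 swap→a[1]=3 → slow++,fast++
(s=2,f=6) a[fast]=0 → fast++
(s=2,f=7) a[fast]=0 → fast++
(s=2,f=8) a[fast]=0 → fast++
(s=2,f=9) a[fast]=4≠0 swap→a[2]=4 → slow++,fast++
(s=3,f=10) a[fast]=0 → fast++
(s=3,f=11) a[fast]=1≠0 swap→a[3]=1 → slow++,fast++
(s=4,f=12) a[fast]=0 → fast++
(s=4,f=13) a[fast]=4≠0 swap→a[4]=4 → slow++,fast++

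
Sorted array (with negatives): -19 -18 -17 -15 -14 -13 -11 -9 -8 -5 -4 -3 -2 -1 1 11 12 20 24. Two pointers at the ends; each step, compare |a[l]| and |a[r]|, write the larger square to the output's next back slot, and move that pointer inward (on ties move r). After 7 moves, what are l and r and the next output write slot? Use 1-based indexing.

l=6, r=17, next write slot=12

[1,19] |-19|<=|24| out[19]=576 → r--
[1,18] |-19|<=|20| out[18]=400 → r--
[1,17] |-19|>|12| out[17]=361 → l++
[2,17] |-18|>|12| out[16]=324 → l++
[3,17] |-17|>|12| out[15]=289 → l++
[4,17] |-15|>|12| out[14]=225 → l++
[5,17] |-14|>|12| out[13]=196 → l++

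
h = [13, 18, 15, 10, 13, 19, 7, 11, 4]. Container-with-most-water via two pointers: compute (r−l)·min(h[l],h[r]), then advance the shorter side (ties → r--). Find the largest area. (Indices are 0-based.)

[0,8] min(13,4)*8=32 best=32 * → r--
[0,7] min(13,11)*7=77 best=77 * → r--
[0,6] min(13,7)*6=42 best=77 → r--
[0,5] min(13,19)*5=65 best=77 → l++
[1,5] min(18,19)*4=72 best=77 → l++
[2,5] min(15,19)*3=45 best=77 → l++
[3,5] min(10,19)*2=20 best=77 → l++
[4,5] min(13,19)*1=13 best=77 → l++

max area = 77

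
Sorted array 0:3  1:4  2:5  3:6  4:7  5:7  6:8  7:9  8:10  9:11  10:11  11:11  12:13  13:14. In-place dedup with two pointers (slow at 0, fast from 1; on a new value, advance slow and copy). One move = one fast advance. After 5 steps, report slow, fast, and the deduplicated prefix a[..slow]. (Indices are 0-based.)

slow=0 fast=1: a[fast]=4≠a[slow]=3 write a[1]=4, slow++,fast++
slow=1 fast=2: a[fast]=5≠a[slow]=4 write a[2]=5, slow++,fast++
slow=2 fast=3: a[fast]=6≠a[slow]=5 write a[3]=6, slow++,fast++
slow=3 fast=4: a[fast]=7≠a[slow]=6 write a[4]=7, slow++,fast++
slow=4 fast=5: a[fast]=7=a[slow] dup, fast++

slow=4, fast=6, prefix=[3, 4, 5, 6, 7]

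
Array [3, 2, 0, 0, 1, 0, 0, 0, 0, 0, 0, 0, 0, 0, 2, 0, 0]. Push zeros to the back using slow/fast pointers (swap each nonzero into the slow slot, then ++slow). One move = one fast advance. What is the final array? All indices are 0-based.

slow=0 fast=0: a[fast]=3≠0 swap→a[0]=3, slow++,fast++
slow=1 fast=1: a[fast]=2≠0 swap→a[1]=2, slow++,fast++
slow=2 fast=2: a[fast]=0, fast++
slow=2 fast=3: a[fast]=0, fast++
slow=2 fast=4: a[fast]=1≠0 swap→a[2]=1, slow++,fast++
slow=3 fast=5: a[fast]=0, fast++
slow=3 fast=6: a[fast]=0, fast++
slow=3 fast=7: a[fast]=0, fast++
slow=3 fast=8: a[fast]=0, fast++
slow=3 fast=9: a[fast]=0, fast++
slow=3 fast=10: a[fast]=0, fast++
slow=3 fast=11: a[fast]=0, fast++
slow=3 fast=12: a[fast]=0, fast++
slow=3 fast=13: a[fast]=0, fast++
slow=3 fast=14: a[fast]=2≠0 swap→a[3]=2, slow++,fast++
slow=4 fast=15: a[fast]=0, fast++
slow=4 fast=16: a[fast]=0, fast++

[3, 2, 1, 2, 0, 0, 0, 0, 0, 0, 0, 0, 0, 0, 0, 0, 0]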